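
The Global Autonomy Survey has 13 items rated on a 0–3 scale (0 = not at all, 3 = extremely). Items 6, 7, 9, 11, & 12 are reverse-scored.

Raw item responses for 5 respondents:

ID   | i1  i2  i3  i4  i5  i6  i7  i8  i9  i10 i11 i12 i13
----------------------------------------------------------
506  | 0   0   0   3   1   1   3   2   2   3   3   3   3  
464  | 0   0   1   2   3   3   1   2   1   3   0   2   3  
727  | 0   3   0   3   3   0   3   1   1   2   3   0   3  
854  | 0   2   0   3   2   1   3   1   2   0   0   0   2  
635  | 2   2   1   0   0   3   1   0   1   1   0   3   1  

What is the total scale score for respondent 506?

Respondent 506 raw: 0, 0, 0, 3, 1, 1, 3, 2, 2, 3, 3, 3, 3.
Reverse-coded (on a 0–3 scale, reversed = 3 − raw):
  item 1: 0
  item 2: 0
  item 3: 0
  item 4: 3
  item 5: 1
  item 6: 3 − 1 = 2
  item 7: 3 − 3 = 0
  item 8: 2
  item 9: 3 − 2 = 1
  item 10: 3
  item 11: 3 − 3 = 0
  item 12: 3 − 3 = 0
  item 13: 3
Sum = 0 + 0 + 0 + 3 + 1 + 2 + 0 + 2 + 1 + 3 + 0 + 0 + 3 = 15

15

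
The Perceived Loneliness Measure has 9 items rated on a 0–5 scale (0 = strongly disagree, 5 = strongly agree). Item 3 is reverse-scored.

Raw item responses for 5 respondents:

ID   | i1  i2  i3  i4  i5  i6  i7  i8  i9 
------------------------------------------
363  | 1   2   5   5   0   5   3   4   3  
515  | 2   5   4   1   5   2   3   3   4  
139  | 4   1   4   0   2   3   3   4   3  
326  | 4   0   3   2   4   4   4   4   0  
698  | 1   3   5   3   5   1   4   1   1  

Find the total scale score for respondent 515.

Respondent 515 raw: 2, 5, 4, 1, 5, 2, 3, 3, 4.
Reverse-coded (on a 0–5 scale, reversed = 5 − raw):
  item 1: 2
  item 2: 5
  item 3: 5 − 4 = 1
  item 4: 1
  item 5: 5
  item 6: 2
  item 7: 3
  item 8: 3
  item 9: 4
Sum = 2 + 5 + 1 + 1 + 5 + 2 + 3 + 3 + 4 = 26

26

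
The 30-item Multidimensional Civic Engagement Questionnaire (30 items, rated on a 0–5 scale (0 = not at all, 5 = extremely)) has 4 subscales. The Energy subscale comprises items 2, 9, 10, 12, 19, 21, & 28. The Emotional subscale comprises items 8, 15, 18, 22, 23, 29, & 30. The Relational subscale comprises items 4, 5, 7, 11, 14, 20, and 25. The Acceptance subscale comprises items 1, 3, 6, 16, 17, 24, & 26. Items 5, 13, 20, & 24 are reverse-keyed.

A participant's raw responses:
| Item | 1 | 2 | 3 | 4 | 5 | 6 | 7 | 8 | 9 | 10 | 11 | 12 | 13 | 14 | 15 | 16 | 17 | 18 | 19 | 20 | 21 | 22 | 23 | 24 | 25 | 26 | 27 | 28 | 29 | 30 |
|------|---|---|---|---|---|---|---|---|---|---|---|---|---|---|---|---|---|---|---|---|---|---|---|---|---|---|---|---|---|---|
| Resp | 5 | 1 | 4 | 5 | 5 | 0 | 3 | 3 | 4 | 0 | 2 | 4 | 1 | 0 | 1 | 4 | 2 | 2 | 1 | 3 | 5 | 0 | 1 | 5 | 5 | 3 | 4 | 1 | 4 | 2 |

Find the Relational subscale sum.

17

Relational items: 4, 5, 7, 11, 14, 20, 25.
Of these, items 5 & 20 are reverse-keyed; on a 0–5 scale, reversed = 5 − raw.
  item 4: 5
  item 5: 5 − 5 = 0
  item 7: 3
  item 11: 2
  item 14: 0
  item 20: 5 − 3 = 2
  item 25: 5
Sum = 5 + 0 + 3 + 2 + 0 + 2 + 5 = 17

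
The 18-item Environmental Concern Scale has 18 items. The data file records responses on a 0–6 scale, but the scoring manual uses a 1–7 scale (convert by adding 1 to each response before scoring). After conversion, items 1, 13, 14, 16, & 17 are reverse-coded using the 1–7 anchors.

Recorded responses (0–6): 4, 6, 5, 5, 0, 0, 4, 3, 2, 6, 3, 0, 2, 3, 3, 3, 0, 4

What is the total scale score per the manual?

77

Convert to 1–7: 5, 7, 6, 6, 1, 1, 5, 4, 3, 7, 4, 1, 3, 4, 4, 4, 1, 5
Reverse-coded (reversed = (1+7) − raw = 8 − raw):
  item 1: 8 − 5 = 3
  item 13: 8 − 3 = 5
  item 14: 8 − 4 = 4
  item 16: 8 − 4 = 4
  item 17: 8 − 1 = 7
Scored: 3, 7, 6, 6, 1, 1, 5, 4, 3, 7, 4, 1, 5, 4, 4, 4, 7, 5
Total = 77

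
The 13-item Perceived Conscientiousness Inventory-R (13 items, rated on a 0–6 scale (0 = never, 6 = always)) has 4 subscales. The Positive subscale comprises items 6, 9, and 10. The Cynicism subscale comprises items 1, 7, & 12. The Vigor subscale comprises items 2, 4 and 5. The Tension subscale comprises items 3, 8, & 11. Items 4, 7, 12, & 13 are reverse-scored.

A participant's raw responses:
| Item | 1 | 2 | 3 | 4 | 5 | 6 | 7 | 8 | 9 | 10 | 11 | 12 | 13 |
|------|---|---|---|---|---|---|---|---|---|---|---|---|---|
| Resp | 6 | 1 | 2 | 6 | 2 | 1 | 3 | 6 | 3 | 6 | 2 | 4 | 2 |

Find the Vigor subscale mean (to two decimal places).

1.00

Vigor items: 2, 4, 5.
Of these, item 4 is reverse-scored; on a 0–6 scale, reversed = 6 − raw.
  item 2: 1
  item 4: 6 − 6 = 0
  item 5: 2
Sum = 1 + 0 + 2 = 3
Mean = 3 / 3 = 1.00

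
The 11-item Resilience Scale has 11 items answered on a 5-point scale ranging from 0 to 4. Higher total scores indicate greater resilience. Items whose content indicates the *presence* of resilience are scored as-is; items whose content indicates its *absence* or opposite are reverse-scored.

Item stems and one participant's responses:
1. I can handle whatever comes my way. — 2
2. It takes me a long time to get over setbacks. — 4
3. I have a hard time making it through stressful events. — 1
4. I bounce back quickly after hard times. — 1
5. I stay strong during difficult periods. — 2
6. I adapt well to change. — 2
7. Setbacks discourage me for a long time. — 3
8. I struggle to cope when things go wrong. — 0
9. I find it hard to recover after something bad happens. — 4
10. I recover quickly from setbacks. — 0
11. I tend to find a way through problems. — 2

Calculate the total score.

Items 2, 3, 7, 8, 9 describe the absence/opposite of resilience → reverse-score.
reversed = (0+4) − raw = 4 − raw.
  item 1: 2
  item 2: 4 − 4 = 0
  item 3: 4 − 1 = 3
  item 4: 1
  item 5: 2
  item 6: 2
  item 7: 4 − 3 = 1
  item 8: 4 − 0 = 4
  item 9: 4 − 4 = 0
  item 10: 0
  item 11: 2
Total = 2 + 0 + 3 + 1 + 2 + 2 + 1 + 4 + 0 + 0 + 2 = 17

17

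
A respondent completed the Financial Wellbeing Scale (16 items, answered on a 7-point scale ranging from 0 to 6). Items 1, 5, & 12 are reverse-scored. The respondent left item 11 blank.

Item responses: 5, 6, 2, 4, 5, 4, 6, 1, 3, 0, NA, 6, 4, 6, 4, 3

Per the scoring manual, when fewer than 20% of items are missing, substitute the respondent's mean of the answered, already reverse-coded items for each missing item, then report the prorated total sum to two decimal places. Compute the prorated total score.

48.00

Reverse-coded (reverse-coded value = 6 − response):
  item 1: 6 − 5 = 1
  item 5: 6 − 5 = 1
  item 12: 6 − 6 = 0
Completed scored items (15 of 16): 1, 6, 2, 4, 1, 4, 6, 1, 3, 0, 0, 4, 6, 4, 3; sum = 45.
Person mean = 45 / 15 ≈ 3.0000
Prorated total = (45 / 15) × 16 = 48.00 (to 2 dp)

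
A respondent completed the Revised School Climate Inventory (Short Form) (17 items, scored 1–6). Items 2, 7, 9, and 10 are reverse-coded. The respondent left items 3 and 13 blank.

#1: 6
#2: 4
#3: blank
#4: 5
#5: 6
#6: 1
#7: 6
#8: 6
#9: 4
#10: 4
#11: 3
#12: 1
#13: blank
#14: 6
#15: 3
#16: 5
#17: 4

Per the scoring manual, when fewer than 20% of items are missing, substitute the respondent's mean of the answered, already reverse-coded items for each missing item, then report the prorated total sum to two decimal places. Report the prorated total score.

Reverse-coded (reversed = (1+6) − raw = 7 − raw):
  item 2: 7 − 4 = 3
  item 7: 7 − 6 = 1
  item 9: 7 − 4 = 3
  item 10: 7 − 4 = 3
Completed scored items (15 of 17): 6, 3, 5, 6, 1, 1, 6, 3, 3, 3, 1, 6, 3, 5, 4; sum = 56.
Person mean = 56 / 15 ≈ 3.7333
Prorated total = (56 / 15) × 17 = 63.47 (to 2 dp)

63.47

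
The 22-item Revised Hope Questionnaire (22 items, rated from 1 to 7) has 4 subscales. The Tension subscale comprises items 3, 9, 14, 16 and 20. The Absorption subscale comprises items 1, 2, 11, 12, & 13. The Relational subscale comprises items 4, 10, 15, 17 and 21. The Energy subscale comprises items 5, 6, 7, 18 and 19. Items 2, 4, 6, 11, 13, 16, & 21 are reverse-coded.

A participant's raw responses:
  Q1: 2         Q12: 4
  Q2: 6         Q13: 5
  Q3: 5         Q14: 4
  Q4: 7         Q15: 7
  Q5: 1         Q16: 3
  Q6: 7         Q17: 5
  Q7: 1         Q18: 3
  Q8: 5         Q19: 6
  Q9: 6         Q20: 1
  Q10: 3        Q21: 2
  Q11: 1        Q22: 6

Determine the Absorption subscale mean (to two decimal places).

3.60

Absorption items: 1, 2, 11, 12, 13.
Of these, items 2, 11, & 13 are reverse-coded; reverse-coded value = 8 − response.
  item 1: 2
  item 2: 8 − 6 = 2
  item 11: 8 − 1 = 7
  item 12: 4
  item 13: 8 − 5 = 3
Sum = 2 + 2 + 7 + 4 + 3 = 18
Mean = 18 / 5 = 3.60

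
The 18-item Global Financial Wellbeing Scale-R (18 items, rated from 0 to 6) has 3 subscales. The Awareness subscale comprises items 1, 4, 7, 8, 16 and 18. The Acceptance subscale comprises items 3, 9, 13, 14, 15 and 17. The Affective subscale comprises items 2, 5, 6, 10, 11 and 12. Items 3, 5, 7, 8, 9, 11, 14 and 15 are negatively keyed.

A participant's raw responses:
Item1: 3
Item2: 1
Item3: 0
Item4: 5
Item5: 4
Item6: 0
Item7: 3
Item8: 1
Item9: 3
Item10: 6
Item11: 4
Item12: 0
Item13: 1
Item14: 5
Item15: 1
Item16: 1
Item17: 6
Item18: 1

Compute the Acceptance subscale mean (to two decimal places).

Acceptance items: 3, 9, 13, 14, 15, 17.
Of these, items 3, 9, 14, & 15 are negatively keyed; reverse-coded value = 6 − response.
  item 3: 6 − 0 = 6
  item 9: 6 − 3 = 3
  item 13: 1
  item 14: 6 − 5 = 1
  item 15: 6 − 1 = 5
  item 17: 6
Sum = 6 + 3 + 1 + 1 + 5 + 6 = 22
Mean = 22 / 6 = 3.67

3.67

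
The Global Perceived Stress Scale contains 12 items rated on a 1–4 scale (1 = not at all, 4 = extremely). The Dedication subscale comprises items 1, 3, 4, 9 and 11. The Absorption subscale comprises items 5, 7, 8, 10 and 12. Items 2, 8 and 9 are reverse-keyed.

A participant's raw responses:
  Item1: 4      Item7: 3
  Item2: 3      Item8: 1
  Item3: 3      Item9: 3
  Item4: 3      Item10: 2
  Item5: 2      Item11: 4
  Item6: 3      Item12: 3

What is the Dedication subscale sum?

Dedication items: 1, 3, 4, 9, 11.
Of these, item 9 is reverse-keyed; on a 1–4 scale, reversed = 5 − raw.
  item 1: 4
  item 3: 3
  item 4: 3
  item 9: 5 − 3 = 2
  item 11: 4
Sum = 4 + 3 + 3 + 2 + 4 = 16

16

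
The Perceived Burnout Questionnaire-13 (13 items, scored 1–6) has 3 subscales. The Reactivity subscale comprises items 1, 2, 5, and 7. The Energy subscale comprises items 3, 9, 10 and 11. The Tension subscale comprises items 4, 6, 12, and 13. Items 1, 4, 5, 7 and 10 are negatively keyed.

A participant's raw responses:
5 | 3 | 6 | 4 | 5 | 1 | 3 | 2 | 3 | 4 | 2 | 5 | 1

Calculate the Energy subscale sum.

14

Energy items: 3, 9, 10, 11.
Of these, item 10 is negatively keyed; on a 1–6 scale, reversed = 7 − raw.
  item 3: 6
  item 9: 3
  item 10: 7 − 4 = 3
  item 11: 2
Sum = 6 + 3 + 3 + 2 = 14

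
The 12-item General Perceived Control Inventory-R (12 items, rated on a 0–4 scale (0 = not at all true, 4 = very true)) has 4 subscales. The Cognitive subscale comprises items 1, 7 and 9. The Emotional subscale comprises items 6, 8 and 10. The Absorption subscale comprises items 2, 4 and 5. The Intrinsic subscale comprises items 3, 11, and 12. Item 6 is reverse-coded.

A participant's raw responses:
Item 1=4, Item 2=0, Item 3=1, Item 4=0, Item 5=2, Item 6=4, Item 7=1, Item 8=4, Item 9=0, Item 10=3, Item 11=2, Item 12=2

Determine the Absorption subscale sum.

2

Absorption items: 2, 4, 5.
  item 2: 0
  item 4: 0
  item 5: 2
Sum = 0 + 0 + 2 = 2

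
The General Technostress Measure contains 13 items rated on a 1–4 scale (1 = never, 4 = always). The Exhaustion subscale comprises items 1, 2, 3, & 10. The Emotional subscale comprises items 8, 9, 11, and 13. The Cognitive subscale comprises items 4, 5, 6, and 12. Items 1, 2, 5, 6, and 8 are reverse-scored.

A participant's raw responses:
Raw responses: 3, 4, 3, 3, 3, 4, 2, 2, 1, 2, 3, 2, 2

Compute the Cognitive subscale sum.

8

Cognitive items: 4, 5, 6, 12.
Of these, items 5 & 6 are reverse-scored; reversed = (1+4) − raw = 5 − raw.
  item 4: 3
  item 5: 5 − 3 = 2
  item 6: 5 − 4 = 1
  item 12: 2
Sum = 3 + 2 + 1 + 2 = 8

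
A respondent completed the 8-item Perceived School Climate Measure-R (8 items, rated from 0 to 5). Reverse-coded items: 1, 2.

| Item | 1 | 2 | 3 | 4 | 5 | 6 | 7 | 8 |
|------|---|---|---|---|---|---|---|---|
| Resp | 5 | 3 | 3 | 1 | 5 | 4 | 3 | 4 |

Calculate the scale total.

Raw sum = 28. Reverse-coded items: 1, 2; their raw sum = 8.
Each reversal replaces raw with 5 − raw, changing the total by 5 − 2·raw per item.
Total = 28 + 2·5 − 2·8 = 28 + 10 − 16 = 22

22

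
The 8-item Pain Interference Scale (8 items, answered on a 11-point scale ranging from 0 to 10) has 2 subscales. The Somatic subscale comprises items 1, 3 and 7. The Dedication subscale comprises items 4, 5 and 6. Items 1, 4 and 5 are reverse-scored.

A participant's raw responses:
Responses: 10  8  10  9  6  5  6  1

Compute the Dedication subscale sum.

Dedication items: 4, 5, 6.
Of these, items 4 & 5 are reverse-scored; reverse-coded value = 10 − response.
  item 4: 10 − 9 = 1
  item 5: 10 − 6 = 4
  item 6: 5
Sum = 1 + 4 + 5 = 10

10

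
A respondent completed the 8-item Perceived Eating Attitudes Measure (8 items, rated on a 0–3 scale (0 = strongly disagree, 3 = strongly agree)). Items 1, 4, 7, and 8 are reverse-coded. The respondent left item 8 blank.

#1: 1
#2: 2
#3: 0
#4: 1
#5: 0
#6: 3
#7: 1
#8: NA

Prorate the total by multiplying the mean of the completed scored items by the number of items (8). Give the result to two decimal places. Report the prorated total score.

12.57

Reverse-coded (reversed = (0+3) − raw = 3 − raw):
  item 1: 3 − 1 = 2
  item 4: 3 − 1 = 2
  item 7: 3 − 1 = 2
Completed scored items (7 of 8): 2, 2, 0, 2, 0, 3, 2; sum = 11.
Person mean = 11 / 7 ≈ 1.5714
Prorated total = (11 / 7) × 8 = 12.57 (to 2 dp)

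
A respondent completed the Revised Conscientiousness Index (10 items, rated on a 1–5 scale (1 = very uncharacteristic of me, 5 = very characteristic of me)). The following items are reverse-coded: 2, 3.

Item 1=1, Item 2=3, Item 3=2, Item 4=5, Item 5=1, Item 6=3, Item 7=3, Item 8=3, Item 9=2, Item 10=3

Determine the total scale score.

Reverse-coded items (on a 1–5 scale, reversed = 6 − raw):
  item 2: 6 − 3 = 3
  item 3: 6 − 2 = 4
After reverse-coding: 1, 3, 4, 5, 1, 3, 3, 3, 2, 3
Total = 1 + 3 + 4 + 5 + 1 + 3 + 3 + 3 + 2 + 3 = 28

28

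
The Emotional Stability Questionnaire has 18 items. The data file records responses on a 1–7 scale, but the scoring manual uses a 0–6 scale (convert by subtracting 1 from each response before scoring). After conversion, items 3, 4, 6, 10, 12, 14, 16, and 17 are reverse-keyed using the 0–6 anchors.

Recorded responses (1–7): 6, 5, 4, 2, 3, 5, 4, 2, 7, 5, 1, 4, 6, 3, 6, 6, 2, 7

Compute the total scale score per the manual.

62

Convert to 0–6: 5, 4, 3, 1, 2, 4, 3, 1, 6, 4, 0, 3, 5, 2, 5, 5, 1, 6
Reverse-coded (on a 0–6 scale, reversed = 6 − raw):
  item 3: 6 − 3 = 3
  item 4: 6 − 1 = 5
  item 6: 6 − 4 = 2
  item 10: 6 − 4 = 2
  item 12: 6 − 3 = 3
  item 14: 6 − 2 = 4
  item 16: 6 − 5 = 1
  item 17: 6 − 1 = 5
Scored: 5, 4, 3, 5, 2, 2, 3, 1, 6, 2, 0, 3, 5, 4, 5, 1, 5, 6
Total = 62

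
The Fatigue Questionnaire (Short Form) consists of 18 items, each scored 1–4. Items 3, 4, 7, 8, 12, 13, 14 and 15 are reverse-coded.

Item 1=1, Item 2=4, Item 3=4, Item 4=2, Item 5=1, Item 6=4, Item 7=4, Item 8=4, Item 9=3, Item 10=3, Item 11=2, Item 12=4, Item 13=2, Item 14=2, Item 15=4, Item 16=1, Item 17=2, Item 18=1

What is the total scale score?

Reversing items 3, 4, 7, 8, 12, 13, 14, & 15 with 5 − raw:
Total = 1 + 4 + (5−4) + (5−2) + 1 + 4 + (5−4) + (5−4) + 3 + 3 + 2 + (5−4) + (5−2) + (5−2) + (5−4) + 1 + 2 + 1
      = 1 + 4 + 1 + 3 + 1 + 4 + 1 + 1 + 3 + 3 + 2 + 1 + 3 + 3 + 1 + 1 + 2 + 1 = 36

36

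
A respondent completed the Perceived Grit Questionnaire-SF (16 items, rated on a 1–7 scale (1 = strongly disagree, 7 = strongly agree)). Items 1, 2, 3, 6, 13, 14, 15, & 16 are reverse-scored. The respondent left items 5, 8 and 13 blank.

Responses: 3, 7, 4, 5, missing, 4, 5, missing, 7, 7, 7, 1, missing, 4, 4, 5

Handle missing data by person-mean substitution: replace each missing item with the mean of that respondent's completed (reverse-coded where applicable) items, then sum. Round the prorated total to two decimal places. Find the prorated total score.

70.15

Reverse-coded (reversed = (1+7) − raw = 8 − raw):
  item 1: 8 − 3 = 5
  item 2: 8 − 7 = 1
  item 3: 8 − 4 = 4
  item 6: 8 − 4 = 4
  item 14: 8 − 4 = 4
  item 15: 8 − 4 = 4
  item 16: 8 − 5 = 3
Completed scored items (13 of 16): 5, 1, 4, 5, 4, 5, 7, 7, 7, 1, 4, 4, 3; sum = 57.
Person mean = 57 / 13 ≈ 4.3846
Prorated total = (57 / 13) × 16 = 70.15 (to 2 dp)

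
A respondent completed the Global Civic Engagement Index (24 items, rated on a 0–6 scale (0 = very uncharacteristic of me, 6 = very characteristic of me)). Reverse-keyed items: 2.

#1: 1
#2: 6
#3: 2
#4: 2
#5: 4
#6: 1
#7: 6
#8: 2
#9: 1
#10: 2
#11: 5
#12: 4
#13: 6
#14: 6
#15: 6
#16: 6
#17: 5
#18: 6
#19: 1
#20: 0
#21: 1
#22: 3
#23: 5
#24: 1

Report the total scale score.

76

Reversing item 2 with 6 − raw:
Total = 1 + (6−6) + 2 + 2 + 4 + 1 + 6 + 2 + 1 + 2 + 5 + 4 + 6 + 6 + 6 + 6 + 5 + 6 + 1 + 0 + 1 + 3 + 5 + 1
      = 1 + 0 + 2 + 2 + 4 + 1 + 6 + 2 + 1 + 2 + 5 + 4 + 6 + 6 + 6 + 6 + 5 + 6 + 1 + 0 + 1 + 3 + 5 + 1 = 76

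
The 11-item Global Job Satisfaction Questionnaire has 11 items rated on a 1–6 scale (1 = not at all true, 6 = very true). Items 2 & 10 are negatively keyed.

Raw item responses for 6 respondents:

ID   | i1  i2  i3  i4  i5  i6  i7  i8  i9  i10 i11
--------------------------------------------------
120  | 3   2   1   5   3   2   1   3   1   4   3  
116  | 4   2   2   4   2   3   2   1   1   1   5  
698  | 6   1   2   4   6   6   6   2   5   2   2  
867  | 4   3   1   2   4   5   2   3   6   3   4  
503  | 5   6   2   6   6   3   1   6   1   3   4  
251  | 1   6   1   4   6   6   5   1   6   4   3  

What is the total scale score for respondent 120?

30

Respondent 120 raw: 3, 2, 1, 5, 3, 2, 1, 3, 1, 4, 3.
Reverse-coded (reversed = (1+6) − raw = 7 − raw):
  item 1: 3
  item 2: 7 − 2 = 5
  item 3: 1
  item 4: 5
  item 5: 3
  item 6: 2
  item 7: 1
  item 8: 3
  item 9: 1
  item 10: 7 − 4 = 3
  item 11: 3
Sum = 3 + 5 + 1 + 5 + 3 + 2 + 1 + 3 + 1 + 3 + 3 = 30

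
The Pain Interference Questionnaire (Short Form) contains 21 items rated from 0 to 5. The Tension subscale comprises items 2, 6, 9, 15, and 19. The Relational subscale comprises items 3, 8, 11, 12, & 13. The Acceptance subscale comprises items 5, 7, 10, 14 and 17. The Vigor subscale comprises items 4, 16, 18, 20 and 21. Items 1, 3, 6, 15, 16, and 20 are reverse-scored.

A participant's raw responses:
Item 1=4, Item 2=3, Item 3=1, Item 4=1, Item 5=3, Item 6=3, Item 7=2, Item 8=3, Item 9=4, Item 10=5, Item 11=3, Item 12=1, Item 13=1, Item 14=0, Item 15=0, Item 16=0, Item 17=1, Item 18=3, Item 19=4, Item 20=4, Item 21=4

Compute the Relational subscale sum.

Relational items: 3, 8, 11, 12, 13.
Of these, item 3 is reverse-scored; on a 0–5 scale, reversed = 5 − raw.
  item 3: 5 − 1 = 4
  item 8: 3
  item 11: 3
  item 12: 1
  item 13: 1
Sum = 4 + 3 + 3 + 1 + 1 = 12

12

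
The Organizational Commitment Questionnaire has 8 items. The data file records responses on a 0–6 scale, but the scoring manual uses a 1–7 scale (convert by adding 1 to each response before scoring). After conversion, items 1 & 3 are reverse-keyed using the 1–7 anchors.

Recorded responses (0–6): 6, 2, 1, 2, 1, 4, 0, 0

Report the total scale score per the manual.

22

Convert to 1–7: 7, 3, 2, 3, 2, 5, 1, 1
Reverse-coded (reversed = (1+7) − raw = 8 − raw):
  item 1: 8 − 7 = 1
  item 3: 8 − 2 = 6
Scored: 1, 3, 6, 3, 2, 5, 1, 1
Total = 22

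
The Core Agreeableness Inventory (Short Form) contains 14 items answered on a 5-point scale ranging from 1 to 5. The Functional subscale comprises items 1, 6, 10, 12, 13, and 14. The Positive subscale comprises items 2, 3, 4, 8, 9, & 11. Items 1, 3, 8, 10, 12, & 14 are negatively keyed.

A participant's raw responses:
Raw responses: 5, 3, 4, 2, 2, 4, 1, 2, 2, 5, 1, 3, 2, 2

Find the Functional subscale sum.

Functional items: 1, 6, 10, 12, 13, 14.
Of these, items 1, 10, 12, & 14 are negatively keyed; reversed = (1+5) − raw = 6 − raw.
  item 1: 6 − 5 = 1
  item 6: 4
  item 10: 6 − 5 = 1
  item 12: 6 − 3 = 3
  item 13: 2
  item 14: 6 − 2 = 4
Sum = 1 + 4 + 1 + 3 + 2 + 4 = 15

15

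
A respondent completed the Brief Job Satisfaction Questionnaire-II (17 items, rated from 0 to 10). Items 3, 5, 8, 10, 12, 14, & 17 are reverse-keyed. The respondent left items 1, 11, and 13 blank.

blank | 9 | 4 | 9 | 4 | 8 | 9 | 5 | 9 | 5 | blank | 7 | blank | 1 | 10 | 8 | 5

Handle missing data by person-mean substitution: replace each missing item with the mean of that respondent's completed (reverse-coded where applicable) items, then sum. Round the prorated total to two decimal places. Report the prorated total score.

Reverse-coded (reversed = (0+10) − raw = 10 − raw):
  item 3: 10 − 4 = 6
  item 5: 10 − 4 = 6
  item 8: 10 − 5 = 5
  item 10: 10 − 5 = 5
  item 12: 10 − 7 = 3
  item 14: 10 − 1 = 9
  item 17: 10 − 5 = 5
Completed scored items (14 of 17): 9, 6, 9, 6, 8, 9, 5, 9, 5, 3, 9, 10, 8, 5; sum = 101.
Person mean = 101 / 14 ≈ 7.2143
Prorated total = (101 / 14) × 17 = 122.64 (to 2 dp)

122.64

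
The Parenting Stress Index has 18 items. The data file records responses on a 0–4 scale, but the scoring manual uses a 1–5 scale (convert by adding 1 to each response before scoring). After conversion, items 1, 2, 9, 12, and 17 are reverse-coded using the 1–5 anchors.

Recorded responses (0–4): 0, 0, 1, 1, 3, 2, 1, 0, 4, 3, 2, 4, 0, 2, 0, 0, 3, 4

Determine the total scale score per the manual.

46

Convert to 1–5: 1, 1, 2, 2, 4, 3, 2, 1, 5, 4, 3, 5, 1, 3, 1, 1, 4, 5
Reverse-coded (reversed = (1+5) − raw = 6 − raw):
  item 1: 6 − 1 = 5
  item 2: 6 − 1 = 5
  item 9: 6 − 5 = 1
  item 12: 6 − 5 = 1
  item 17: 6 − 4 = 2
Scored: 5, 5, 2, 2, 4, 3, 2, 1, 1, 4, 3, 1, 1, 3, 1, 1, 2, 5
Total = 46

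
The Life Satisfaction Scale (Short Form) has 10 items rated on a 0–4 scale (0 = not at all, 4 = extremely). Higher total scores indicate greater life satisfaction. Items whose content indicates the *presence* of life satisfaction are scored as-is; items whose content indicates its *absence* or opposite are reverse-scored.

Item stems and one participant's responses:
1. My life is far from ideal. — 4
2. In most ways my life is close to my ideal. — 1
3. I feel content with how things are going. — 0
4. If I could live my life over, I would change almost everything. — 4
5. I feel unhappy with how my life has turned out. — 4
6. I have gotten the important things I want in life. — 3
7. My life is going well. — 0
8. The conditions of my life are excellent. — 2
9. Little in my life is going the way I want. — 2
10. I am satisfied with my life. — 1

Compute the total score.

Items 1, 4, 5, 9 describe the absence/opposite of life satisfaction → reverse-score.
on a 0–4 scale, reversed = 4 − raw.
  item 1: 4 − 4 = 0
  item 2: 1
  item 3: 0
  item 4: 4 − 4 = 0
  item 5: 4 − 4 = 0
  item 6: 3
  item 7: 0
  item 8: 2
  item 9: 4 − 2 = 2
  item 10: 1
Total = 0 + 1 + 0 + 0 + 0 + 3 + 0 + 2 + 2 + 1 = 9

9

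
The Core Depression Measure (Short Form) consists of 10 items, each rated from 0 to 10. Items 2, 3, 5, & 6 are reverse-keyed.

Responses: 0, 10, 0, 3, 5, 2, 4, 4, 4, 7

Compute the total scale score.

Raw sum = 39. Reverse-keyed items: 2, 3, 5, 6; their raw sum = 17.
Each reversal replaces raw with 10 − raw, changing the total by 10 − 2·raw per item.
Total = 39 + 4·10 − 2·17 = 39 + 40 − 34 = 45

45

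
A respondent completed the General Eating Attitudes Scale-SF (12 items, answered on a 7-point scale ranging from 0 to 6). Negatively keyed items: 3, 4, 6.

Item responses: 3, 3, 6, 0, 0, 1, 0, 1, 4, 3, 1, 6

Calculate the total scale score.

32

Apply reverse scoring (reversed = (0+6) − raw = 6 − raw):
  item 3: 6 − 6 = 0
  item 4: 6 − 0 = 6
  item 6: 6 − 1 = 5
Scored responses: 3, 3, 0, 6, 0, 5, 0, 1, 4, 3, 1, 6
Total = 3 + 3 + 0 + 6 + 0 + 5 + 0 + 1 + 4 + 3 + 1 + 6 = 32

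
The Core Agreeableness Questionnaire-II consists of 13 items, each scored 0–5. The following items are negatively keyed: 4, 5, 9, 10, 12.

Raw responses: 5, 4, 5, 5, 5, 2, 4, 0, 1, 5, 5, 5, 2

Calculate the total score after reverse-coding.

Negatively keyed items use 5 − raw:
  item 4: 5 − 5 = 0
  item 5: 5 − 5 = 0
  item 9: 5 − 1 = 4
  item 10: 5 − 5 = 0
  item 12: 5 − 5 = 0
Scored responses: 5, 4, 5, 0, 0, 2, 4, 0, 4, 0, 5, 0, 2
Total = 5 + 4 + 5 + 0 + 0 + 2 + 4 + 0 + 4 + 0 + 5 + 0 + 2 = 31

31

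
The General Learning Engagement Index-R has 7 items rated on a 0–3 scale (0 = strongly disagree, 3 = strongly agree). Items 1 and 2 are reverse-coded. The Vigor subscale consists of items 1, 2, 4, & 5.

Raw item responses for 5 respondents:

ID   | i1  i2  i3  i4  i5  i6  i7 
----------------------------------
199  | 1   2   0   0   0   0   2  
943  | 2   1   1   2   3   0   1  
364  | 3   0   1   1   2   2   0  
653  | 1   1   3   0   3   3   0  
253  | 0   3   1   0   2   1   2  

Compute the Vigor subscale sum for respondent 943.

Respondent 943 raw: 2, 1, 1, 2, 3, 0, 1.
Vigor items: 1, 2, 4, 5.
Reverse-coded (on a 0–3 scale, reversed = 3 − raw):
  item 1: 3 − 2 = 1
  item 2: 3 − 1 = 2
  item 4: 2
  item 5: 3
Sum = 1 + 2 + 2 + 3 = 8

8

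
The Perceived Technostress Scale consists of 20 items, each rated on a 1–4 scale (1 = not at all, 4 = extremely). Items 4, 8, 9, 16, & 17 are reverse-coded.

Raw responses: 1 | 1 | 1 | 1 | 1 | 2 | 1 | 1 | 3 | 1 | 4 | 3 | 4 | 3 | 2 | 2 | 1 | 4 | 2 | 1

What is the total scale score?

48

Reverse-coded items (reverse-coded value = 5 − response):
  item 4: 5 − 1 = 4
  item 8: 5 − 1 = 4
  item 9: 5 − 3 = 2
  item 16: 5 − 2 = 3
  item 17: 5 − 1 = 4
Scored items: 1, 1, 1, 4, 1, 2, 1, 4, 2, 1, 4, 3, 4, 3, 2, 3, 4, 4, 2, 1
Total = 1 + 1 + 1 + 4 + 1 + 2 + 1 + 4 + 2 + 1 + 4 + 3 + 4 + 3 + 2 + 3 + 4 + 4 + 2 + 1 = 48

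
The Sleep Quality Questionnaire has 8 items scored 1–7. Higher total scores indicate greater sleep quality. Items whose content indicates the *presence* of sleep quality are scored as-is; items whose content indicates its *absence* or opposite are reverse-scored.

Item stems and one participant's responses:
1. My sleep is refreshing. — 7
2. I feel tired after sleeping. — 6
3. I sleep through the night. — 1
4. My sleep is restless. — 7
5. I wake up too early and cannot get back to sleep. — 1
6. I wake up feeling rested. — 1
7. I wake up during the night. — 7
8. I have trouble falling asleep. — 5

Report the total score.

23

Items 2, 4, 5, 7, 8 describe the absence/opposite of sleep quality → reverse-score.
reverse-coded value = 8 − response.
  item 1: 7
  item 2: 8 − 6 = 2
  item 3: 1
  item 4: 8 − 7 = 1
  item 5: 8 − 1 = 7
  item 6: 1
  item 7: 8 − 7 = 1
  item 8: 8 − 5 = 3
Total = 7 + 2 + 1 + 1 + 7 + 1 + 1 + 3 = 23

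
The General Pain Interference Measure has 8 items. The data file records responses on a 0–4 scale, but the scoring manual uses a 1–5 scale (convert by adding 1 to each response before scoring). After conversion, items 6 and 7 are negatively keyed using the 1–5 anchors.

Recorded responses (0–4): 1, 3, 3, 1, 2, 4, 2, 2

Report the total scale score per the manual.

Convert to 1–5: 2, 4, 4, 2, 3, 5, 3, 3
Reverse-coded (reversed = (1+5) − raw = 6 − raw):
  item 6: 6 − 5 = 1
  item 7: 6 − 3 = 3
Scored: 2, 4, 4, 2, 3, 1, 3, 3
Total = 22

22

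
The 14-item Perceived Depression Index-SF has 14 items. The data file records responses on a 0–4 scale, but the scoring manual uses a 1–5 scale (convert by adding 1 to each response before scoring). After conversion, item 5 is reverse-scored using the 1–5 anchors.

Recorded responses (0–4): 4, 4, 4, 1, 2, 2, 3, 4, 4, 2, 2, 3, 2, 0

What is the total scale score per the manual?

Convert to 1–5: 5, 5, 5, 2, 3, 3, 4, 5, 5, 3, 3, 4, 3, 1
Reverse-coded (on a 1–5 scale, reversed = 6 − raw):
  item 5: 6 − 3 = 3
Scored: 5, 5, 5, 2, 3, 3, 4, 5, 5, 3, 3, 4, 3, 1
Total = 51

51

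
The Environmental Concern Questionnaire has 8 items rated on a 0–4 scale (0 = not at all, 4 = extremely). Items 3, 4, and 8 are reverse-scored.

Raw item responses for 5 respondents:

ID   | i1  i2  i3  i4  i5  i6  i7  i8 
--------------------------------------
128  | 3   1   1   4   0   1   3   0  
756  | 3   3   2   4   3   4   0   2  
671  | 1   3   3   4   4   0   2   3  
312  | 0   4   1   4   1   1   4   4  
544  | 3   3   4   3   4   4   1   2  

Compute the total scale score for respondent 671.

12

Respondent 671 raw: 1, 3, 3, 4, 4, 0, 2, 3.
Reverse-coded (reverse-coded value = 4 − response):
  item 1: 1
  item 2: 3
  item 3: 4 − 3 = 1
  item 4: 4 − 4 = 0
  item 5: 4
  item 6: 0
  item 7: 2
  item 8: 4 − 3 = 1
Sum = 1 + 3 + 1 + 0 + 4 + 0 + 2 + 1 = 12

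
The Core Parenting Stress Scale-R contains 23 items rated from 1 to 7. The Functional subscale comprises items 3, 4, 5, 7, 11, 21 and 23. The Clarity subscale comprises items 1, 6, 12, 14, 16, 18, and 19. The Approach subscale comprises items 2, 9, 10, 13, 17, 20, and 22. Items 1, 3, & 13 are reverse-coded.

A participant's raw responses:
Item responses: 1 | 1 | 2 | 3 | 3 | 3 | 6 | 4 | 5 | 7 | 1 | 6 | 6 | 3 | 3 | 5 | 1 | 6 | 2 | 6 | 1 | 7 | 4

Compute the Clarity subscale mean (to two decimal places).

4.57

Clarity items: 1, 6, 12, 14, 16, 18, 19.
Of these, item 1 is reverse-coded; reversed = (1+7) − raw = 8 − raw.
  item 1: 8 − 1 = 7
  item 6: 3
  item 12: 6
  item 14: 3
  item 16: 5
  item 18: 6
  item 19: 2
Sum = 7 + 3 + 6 + 3 + 5 + 6 + 2 = 32
Mean = 32 / 7 = 4.57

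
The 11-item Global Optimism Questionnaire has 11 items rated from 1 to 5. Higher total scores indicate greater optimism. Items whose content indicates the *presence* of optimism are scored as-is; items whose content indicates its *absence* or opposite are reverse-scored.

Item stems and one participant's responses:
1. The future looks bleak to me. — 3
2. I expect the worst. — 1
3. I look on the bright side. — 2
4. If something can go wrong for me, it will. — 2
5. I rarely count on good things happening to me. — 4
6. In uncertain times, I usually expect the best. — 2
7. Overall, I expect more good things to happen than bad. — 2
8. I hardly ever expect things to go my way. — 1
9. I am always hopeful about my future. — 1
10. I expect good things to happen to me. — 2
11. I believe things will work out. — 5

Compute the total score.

Items 1, 2, 4, 5, 8 describe the absence/opposite of optimism → reverse-score.
reverse-coded value = 6 − response.
  item 1: 6 − 3 = 3
  item 2: 6 − 1 = 5
  item 3: 2
  item 4: 6 − 2 = 4
  item 5: 6 − 4 = 2
  item 6: 2
  item 7: 2
  item 8: 6 − 1 = 5
  item 9: 1
  item 10: 2
  item 11: 5
Total = 3 + 5 + 2 + 4 + 2 + 2 + 2 + 5 + 1 + 2 + 5 = 33

33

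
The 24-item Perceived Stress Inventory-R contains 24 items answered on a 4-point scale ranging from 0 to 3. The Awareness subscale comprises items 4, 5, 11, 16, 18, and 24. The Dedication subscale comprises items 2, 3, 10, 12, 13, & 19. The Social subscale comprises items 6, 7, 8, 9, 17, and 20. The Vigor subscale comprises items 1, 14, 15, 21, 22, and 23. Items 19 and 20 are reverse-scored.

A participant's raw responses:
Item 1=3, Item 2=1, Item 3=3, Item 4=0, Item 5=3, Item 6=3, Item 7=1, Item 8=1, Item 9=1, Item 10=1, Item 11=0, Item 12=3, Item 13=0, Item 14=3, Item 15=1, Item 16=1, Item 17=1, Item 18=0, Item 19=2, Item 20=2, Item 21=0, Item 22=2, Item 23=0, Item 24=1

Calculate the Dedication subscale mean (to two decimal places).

Dedication items: 2, 3, 10, 12, 13, 19.
Of these, item 19 is reverse-scored; reverse-coded value = 3 − response.
  item 2: 1
  item 3: 3
  item 10: 1
  item 12: 3
  item 13: 0
  item 19: 3 − 2 = 1
Sum = 1 + 3 + 1 + 3 + 0 + 1 = 9
Mean = 9 / 6 = 1.50

1.50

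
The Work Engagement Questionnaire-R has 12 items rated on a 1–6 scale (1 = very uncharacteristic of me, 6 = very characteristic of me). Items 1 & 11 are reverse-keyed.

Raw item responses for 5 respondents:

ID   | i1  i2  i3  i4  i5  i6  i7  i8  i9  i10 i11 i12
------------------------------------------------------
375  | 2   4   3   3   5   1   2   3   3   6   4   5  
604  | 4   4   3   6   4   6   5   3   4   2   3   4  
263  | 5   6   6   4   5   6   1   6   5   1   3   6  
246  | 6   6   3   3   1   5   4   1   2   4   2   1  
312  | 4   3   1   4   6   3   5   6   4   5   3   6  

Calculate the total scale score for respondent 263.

Respondent 263 raw: 5, 6, 6, 4, 5, 6, 1, 6, 5, 1, 3, 6.
Reverse-coded (reverse-coded value = 7 − response):
  item 1: 7 − 5 = 2
  item 2: 6
  item 3: 6
  item 4: 4
  item 5: 5
  item 6: 6
  item 7: 1
  item 8: 6
  item 9: 5
  item 10: 1
  item 11: 7 − 3 = 4
  item 12: 6
Sum = 2 + 6 + 6 + 4 + 5 + 6 + 1 + 6 + 5 + 1 + 4 + 6 = 52

52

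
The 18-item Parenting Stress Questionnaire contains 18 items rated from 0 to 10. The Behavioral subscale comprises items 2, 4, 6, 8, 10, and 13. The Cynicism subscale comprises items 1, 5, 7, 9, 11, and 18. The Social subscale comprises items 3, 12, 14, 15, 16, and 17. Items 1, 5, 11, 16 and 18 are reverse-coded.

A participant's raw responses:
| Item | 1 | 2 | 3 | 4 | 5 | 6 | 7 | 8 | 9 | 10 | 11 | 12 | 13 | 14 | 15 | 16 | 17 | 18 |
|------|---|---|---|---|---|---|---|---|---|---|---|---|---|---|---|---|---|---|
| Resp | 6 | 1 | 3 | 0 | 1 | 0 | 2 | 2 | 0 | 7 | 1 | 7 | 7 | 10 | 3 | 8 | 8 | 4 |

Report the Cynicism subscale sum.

30

Cynicism items: 1, 5, 7, 9, 11, 18.
Of these, items 1, 5, 11 and 18 are reverse-coded; reverse-coded value = 10 − response.
  item 1: 10 − 6 = 4
  item 5: 10 − 1 = 9
  item 7: 2
  item 9: 0
  item 11: 10 − 1 = 9
  item 18: 10 − 4 = 6
Sum = 4 + 9 + 2 + 0 + 9 + 6 = 30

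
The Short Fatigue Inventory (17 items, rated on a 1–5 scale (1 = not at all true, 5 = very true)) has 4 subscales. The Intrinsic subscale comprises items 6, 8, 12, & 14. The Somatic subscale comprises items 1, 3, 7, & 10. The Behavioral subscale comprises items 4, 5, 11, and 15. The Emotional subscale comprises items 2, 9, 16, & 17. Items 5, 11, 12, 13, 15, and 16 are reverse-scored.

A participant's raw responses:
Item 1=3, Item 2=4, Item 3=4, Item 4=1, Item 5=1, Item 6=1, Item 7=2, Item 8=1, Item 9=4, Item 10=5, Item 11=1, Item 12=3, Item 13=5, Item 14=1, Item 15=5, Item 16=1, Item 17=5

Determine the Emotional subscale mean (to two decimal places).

4.50

Emotional items: 2, 9, 16, 17.
Of these, item 16 is reverse-scored; reverse-coded value = 6 − response.
  item 2: 4
  item 9: 4
  item 16: 6 − 1 = 5
  item 17: 5
Sum = 4 + 4 + 5 + 5 = 18
Mean = 18 / 4 = 4.50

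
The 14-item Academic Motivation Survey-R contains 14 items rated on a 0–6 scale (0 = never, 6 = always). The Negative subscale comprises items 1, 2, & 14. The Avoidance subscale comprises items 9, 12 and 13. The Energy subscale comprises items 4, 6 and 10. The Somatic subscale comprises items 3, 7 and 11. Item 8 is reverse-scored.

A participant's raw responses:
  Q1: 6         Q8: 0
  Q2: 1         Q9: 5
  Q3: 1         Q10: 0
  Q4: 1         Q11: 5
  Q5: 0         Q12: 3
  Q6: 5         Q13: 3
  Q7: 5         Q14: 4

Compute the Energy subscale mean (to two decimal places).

2.00

Energy items: 4, 6, 10.
  item 4: 1
  item 6: 5
  item 10: 0
Sum = 1 + 5 + 0 = 6
Mean = 6 / 3 = 2.00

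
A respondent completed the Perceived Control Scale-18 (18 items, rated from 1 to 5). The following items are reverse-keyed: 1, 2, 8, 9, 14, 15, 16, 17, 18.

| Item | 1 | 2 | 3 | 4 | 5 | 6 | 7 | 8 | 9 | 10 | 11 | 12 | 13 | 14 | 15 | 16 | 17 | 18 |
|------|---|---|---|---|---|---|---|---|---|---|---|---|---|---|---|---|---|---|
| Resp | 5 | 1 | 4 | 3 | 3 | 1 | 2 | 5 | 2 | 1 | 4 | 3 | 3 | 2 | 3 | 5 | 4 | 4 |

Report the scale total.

Reverse-coded items (reverse-coded value = 6 − response):
  item 1: 6 − 5 = 1
  item 2: 6 − 1 = 5
  item 8: 6 − 5 = 1
  item 9: 6 − 2 = 4
  item 14: 6 − 2 = 4
  item 15: 6 − 3 = 3
  item 16: 6 − 5 = 1
  item 17: 6 − 4 = 2
  item 18: 6 − 4 = 2
Scored items: 1, 5, 4, 3, 3, 1, 2, 1, 4, 1, 4, 3, 3, 4, 3, 1, 2, 2
Total = 1 + 5 + 4 + 3 + 3 + 1 + 2 + 1 + 4 + 1 + 4 + 3 + 3 + 4 + 3 + 1 + 2 + 2 = 47

47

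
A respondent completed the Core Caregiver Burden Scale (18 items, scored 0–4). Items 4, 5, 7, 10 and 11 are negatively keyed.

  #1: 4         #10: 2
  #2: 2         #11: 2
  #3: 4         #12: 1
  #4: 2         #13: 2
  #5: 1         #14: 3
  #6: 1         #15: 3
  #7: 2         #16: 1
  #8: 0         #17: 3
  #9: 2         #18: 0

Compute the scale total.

Reversing items 4, 5, 7, 10, & 11 with 4 − raw:
Total = 4 + 2 + 4 + (4−2) + (4−1) + 1 + (4−2) + 0 + 2 + (4−2) + (4−2) + 1 + 2 + 3 + 3 + 1 + 3 + 0
      = 4 + 2 + 4 + 2 + 3 + 1 + 2 + 0 + 2 + 2 + 2 + 1 + 2 + 3 + 3 + 1 + 3 + 0 = 37

37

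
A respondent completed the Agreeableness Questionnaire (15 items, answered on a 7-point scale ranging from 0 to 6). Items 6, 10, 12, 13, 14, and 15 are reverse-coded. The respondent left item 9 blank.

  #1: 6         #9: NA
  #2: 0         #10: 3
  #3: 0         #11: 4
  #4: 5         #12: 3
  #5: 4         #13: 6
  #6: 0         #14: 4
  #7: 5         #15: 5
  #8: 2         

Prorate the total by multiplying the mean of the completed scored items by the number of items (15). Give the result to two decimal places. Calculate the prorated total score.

43.93

Reverse-coded (reversed = (0+6) − raw = 6 − raw):
  item 6: 6 − 0 = 6
  item 10: 6 − 3 = 3
  item 12: 6 − 3 = 3
  item 13: 6 − 6 = 0
  item 14: 6 − 4 = 2
  item 15: 6 − 5 = 1
Completed scored items (14 of 15): 6, 0, 0, 5, 4, 6, 5, 2, 3, 4, 3, 0, 2, 1; sum = 41.
Person mean = 41 / 14 ≈ 2.9286
Prorated total = (41 / 14) × 15 = 43.93 (to 2 dp)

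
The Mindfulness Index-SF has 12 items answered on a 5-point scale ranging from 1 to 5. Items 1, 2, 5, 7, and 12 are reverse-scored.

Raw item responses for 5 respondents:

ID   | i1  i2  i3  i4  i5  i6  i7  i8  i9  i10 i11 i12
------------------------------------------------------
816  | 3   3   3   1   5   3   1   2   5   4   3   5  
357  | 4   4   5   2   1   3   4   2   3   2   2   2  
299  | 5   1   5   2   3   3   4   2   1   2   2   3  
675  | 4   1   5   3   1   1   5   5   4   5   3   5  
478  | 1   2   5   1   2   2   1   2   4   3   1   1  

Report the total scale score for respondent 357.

Respondent 357 raw: 4, 4, 5, 2, 1, 3, 4, 2, 3, 2, 2, 2.
Reverse-coded (reversed = (1+5) − raw = 6 − raw):
  item 1: 6 − 4 = 2
  item 2: 6 − 4 = 2
  item 3: 5
  item 4: 2
  item 5: 6 − 1 = 5
  item 6: 3
  item 7: 6 − 4 = 2
  item 8: 2
  item 9: 3
  item 10: 2
  item 11: 2
  item 12: 6 − 2 = 4
Sum = 2 + 2 + 5 + 2 + 5 + 3 + 2 + 2 + 3 + 2 + 2 + 4 = 34

34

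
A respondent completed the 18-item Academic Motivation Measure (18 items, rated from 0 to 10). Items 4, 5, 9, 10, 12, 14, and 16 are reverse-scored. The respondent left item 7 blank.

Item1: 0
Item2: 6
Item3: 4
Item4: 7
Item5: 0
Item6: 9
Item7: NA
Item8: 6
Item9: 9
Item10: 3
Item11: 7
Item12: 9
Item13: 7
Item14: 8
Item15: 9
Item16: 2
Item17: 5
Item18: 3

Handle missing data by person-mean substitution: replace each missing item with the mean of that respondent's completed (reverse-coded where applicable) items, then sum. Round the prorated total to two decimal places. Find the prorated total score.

93.18

Reverse-coded (on a 0–10 scale, reversed = 10 − raw):
  item 4: 10 − 7 = 3
  item 5: 10 − 0 = 10
  item 9: 10 − 9 = 1
  item 10: 10 − 3 = 7
  item 12: 10 − 9 = 1
  item 14: 10 − 8 = 2
  item 16: 10 − 2 = 8
Completed scored items (17 of 18): 0, 6, 4, 3, 10, 9, 6, 1, 7, 7, 1, 7, 2, 9, 8, 5, 3; sum = 88.
Person mean = 88 / 17 ≈ 5.1765
Prorated total = (88 / 17) × 18 = 93.18 (to 2 dp)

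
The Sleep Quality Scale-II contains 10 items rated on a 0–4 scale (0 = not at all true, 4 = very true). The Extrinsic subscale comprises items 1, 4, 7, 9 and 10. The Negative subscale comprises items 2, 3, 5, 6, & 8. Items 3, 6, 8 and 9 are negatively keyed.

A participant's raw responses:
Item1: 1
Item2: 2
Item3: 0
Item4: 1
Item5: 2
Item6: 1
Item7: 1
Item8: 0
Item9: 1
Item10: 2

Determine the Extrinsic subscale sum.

8

Extrinsic items: 1, 4, 7, 9, 10.
Of these, item 9 is negatively keyed; reverse-coded value = 4 − response.
  item 1: 1
  item 4: 1
  item 7: 1
  item 9: 4 − 1 = 3
  item 10: 2
Sum = 1 + 1 + 1 + 3 + 2 = 8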